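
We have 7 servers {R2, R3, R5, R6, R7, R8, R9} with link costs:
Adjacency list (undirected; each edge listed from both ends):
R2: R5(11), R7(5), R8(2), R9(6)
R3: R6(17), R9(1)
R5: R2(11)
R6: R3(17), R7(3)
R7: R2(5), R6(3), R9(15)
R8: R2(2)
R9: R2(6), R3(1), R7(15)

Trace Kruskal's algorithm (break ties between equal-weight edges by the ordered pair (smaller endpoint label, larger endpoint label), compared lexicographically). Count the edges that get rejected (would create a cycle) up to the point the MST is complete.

0

Sort edges by weight, then run Kruskal:
R3 R9 (1): add — endpoints in different components.
R2 R8 (2): add — endpoints in different components.
R6 R7 (3): add — endpoints in different components.
R2 R7 (5): add — endpoints in different components.
R2 R9 (6): add — endpoints in different components.
R2 R5 (11): add — endpoints in different components.
Edges rejected before the tree was complete: 0.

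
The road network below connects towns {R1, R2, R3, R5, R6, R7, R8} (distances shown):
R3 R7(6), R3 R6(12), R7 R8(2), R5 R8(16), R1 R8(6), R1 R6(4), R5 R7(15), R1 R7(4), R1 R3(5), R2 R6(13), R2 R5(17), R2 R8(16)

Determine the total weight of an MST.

43

Prim, starting at R8.
Step 1: cheapest edge leaving the tree is R7 R8 (2); add R7.
Step 2: cheapest edge leaving the tree is R1 R7 (4); add R1.
Step 3: cheapest edge leaving the tree is R1 R6 (4); add R6.
Step 4: cheapest edge leaving the tree is R1 R3 (5); add R3.
Step 5: cheapest edge leaving the tree is R2 R6 (13); add R2.
Step 6: cheapest edge leaving the tree is R5 R7 (15); add R5.
MST edges: R7 R8, R1 R7, R1 R6, R1 R3, R2 R6, R5 R7; total weight 2+4+4+5+13+15 = 43.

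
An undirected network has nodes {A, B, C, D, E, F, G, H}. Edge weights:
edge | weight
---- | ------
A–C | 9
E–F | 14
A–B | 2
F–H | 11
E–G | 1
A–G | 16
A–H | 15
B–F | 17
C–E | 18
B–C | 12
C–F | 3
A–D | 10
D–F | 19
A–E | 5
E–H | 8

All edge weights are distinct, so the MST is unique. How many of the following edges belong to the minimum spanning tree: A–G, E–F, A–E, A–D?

Sort edges by weight, then run Kruskal:
E–G (1): add — endpoints in different components.
A–B (2): add — endpoints in different components.
C–F (3): add — endpoints in different components.
A–E (5): add — endpoints in different components.
E–H (8): add — endpoints in different components.
A–C (9): add — endpoints in different components.
A–D (10): add — endpoints in different components.
MST edge set: {E–G, A–B, C–F, A–E, E–H, A–C, A–D}.
Of the listed edges, {A–E, A–D} are in the MST → 2.

2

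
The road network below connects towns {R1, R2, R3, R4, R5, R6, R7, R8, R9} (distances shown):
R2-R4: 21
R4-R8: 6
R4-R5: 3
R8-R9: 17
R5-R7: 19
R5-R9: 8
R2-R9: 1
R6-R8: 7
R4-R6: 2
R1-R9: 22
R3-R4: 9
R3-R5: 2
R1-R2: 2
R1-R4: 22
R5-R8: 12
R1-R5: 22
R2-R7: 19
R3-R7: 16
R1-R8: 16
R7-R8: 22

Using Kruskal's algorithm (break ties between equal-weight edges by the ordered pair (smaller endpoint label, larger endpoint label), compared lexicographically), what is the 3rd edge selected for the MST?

Sort edges by weight, then run Kruskal:
R2-R9 (1): add — endpoints in different components.
R1-R2 (2): add — endpoints in different components.
R3-R5 (2): add — endpoints in different components.
R4-R6 (2): add — endpoints in different components.
R4-R5 (3): add — endpoints in different components.
R4-R8 (6): add — endpoints in different components.
R6-R8 (7): skip — R6 and R8 already connected.
R5-R9 (8): add — endpoints in different components.
R3-R4 (9): skip — R3 and R4 already connected.
R5-R8 (12): skip — R8 and R5 already connected.
R1-R8 (16): skip — R1 and R8 already connected.
R3-R7 (16): add — endpoints in different components.
The 3rd edge added is R3-R5.

R3-R5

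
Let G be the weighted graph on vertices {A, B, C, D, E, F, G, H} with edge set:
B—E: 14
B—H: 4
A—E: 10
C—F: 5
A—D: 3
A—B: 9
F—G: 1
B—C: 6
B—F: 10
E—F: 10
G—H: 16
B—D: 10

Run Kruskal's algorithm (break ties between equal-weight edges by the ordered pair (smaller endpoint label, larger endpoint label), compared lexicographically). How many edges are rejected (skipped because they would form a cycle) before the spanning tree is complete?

Kruskal's algorithm — process edges by increasing weight (ties by edge label):
F—G (1): add — endpoints in different components.
A—D (3): add — endpoints in different components.
B—H (4): add — endpoints in different components.
C—F (5): add — endpoints in different components.
B—C (6): add — endpoints in different components.
A—B (9): add — endpoints in different components.
A—E (10): add — endpoints in different components.
Edges rejected before the tree was complete: 0.

0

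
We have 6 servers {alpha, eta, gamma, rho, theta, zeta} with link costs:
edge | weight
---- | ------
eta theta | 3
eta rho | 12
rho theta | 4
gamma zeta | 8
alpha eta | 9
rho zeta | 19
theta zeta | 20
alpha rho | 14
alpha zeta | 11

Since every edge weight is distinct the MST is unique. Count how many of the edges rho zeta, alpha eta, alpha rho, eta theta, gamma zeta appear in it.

Kruskal: consider edges lightest-first.
eta theta (3): add. Components now {rho} {eta,theta} {zeta} {gamma} {alpha}
rho theta (4): add. Components now {eta,rho,theta} {zeta} {gamma} {alpha}
gamma zeta (8): add. Components now {eta,rho,theta} {gamma,zeta} {alpha}
alpha eta (9): add. Components now {alpha,eta,rho,theta} {gamma,zeta}
alpha zeta (11): add. Components now {alpha,eta,gamma,rho,theta,zeta}
MST edge set: {eta theta, rho theta, gamma zeta, alpha eta, alpha zeta}.
Of the listed edges, {alpha eta, eta theta, gamma zeta} are in the MST → 3.

3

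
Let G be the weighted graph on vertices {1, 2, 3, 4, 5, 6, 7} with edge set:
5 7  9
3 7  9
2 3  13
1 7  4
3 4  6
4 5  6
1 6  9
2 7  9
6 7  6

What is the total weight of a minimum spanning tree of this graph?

40

Kruskal: consider edges lightest-first.
1 7 (4): add — endpoints in different components.
3 4 (6): add — endpoints in different components.
4 5 (6): add — endpoints in different components.
6 7 (6): add — endpoints in different components.
1 6 (9): skip — 1 and 6 already connected.
2 7 (9): add — endpoints in different components.
3 7 (9): add — endpoints in different components.
MST edges: 1 7, 3 4, 4 5, 6 7, 2 7, 3 7; total weight 4+6+6+6+9+9 = 40.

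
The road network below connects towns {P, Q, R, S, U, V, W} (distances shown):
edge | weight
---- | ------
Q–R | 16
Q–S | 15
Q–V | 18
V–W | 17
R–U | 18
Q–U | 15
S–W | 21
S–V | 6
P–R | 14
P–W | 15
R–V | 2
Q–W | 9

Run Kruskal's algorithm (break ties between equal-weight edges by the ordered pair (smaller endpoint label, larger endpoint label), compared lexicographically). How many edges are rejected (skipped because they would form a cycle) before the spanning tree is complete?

Sort edges by weight, then run Kruskal:
R–V (2): add. Components now {W} {S} {U} {P} {R,V} {Q}
S–V (6): add. Components now {W} {R,S,V} {U} {P} {Q}
Q–W (9): add. Components now {Q,W} {R,S,V} {U} {P}
P–R (14): add. Components now {Q,W} {P,R,S,V} {U}
P–W (15): add. Components now {P,Q,R,S,V,W} {U}
Q–S (15): skip — S and Q already connected.
Q–U (15): add. Components now {P,Q,R,S,U,V,W}
Edges rejected before the tree was complete: 1.

1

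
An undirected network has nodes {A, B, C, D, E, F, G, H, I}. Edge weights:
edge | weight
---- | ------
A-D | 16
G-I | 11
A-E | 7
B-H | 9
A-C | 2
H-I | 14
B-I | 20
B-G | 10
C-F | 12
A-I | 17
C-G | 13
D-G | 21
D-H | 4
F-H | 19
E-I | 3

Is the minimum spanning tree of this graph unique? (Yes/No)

Kruskal: consider edges lightest-first.
A-C (2): add — endpoints in different components.
E-I (3): add — endpoints in different components.
D-H (4): add — endpoints in different components.
A-E (7): add — endpoints in different components.
B-H (9): add — endpoints in different components.
B-G (10): add — endpoints in different components.
G-I (11): add — endpoints in different components.
C-F (12): add — endpoints in different components.
Every non-tree edge has weight strictly greater than the heaviest edge on the tree path between its endpoints, so the MST is unique.

Yes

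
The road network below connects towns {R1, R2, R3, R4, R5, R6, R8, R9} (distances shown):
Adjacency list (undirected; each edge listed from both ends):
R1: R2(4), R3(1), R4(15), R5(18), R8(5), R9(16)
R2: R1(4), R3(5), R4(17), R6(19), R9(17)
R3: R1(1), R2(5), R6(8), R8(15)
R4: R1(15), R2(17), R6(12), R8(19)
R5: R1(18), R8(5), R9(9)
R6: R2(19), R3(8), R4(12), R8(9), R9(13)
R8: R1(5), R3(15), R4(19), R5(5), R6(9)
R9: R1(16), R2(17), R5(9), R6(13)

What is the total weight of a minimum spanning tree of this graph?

Prim's algorithm from R9:
Step 1: cheapest edge leaving the tree is R5–R9 (9); add R5.
Step 2: cheapest edge leaving the tree is R5–R8 (5); add R8.
Step 3: cheapest edge leaving the tree is R1–R8 (5); add R1.
Step 4: cheapest edge leaving the tree is R1–R3 (1); add R3.
Step 5: cheapest edge leaving the tree is R1–R2 (4); add R2.
Step 6: cheapest edge leaving the tree is R3–R6 (8); add R6.
Step 7: cheapest edge leaving the tree is R4–R6 (12); add R4.
MST edges: R5–R9, R5–R8, R1–R8, R1–R3, R1–R2, R3–R6, R4–R6; total weight 9+5+5+1+4+8+12 = 44.

44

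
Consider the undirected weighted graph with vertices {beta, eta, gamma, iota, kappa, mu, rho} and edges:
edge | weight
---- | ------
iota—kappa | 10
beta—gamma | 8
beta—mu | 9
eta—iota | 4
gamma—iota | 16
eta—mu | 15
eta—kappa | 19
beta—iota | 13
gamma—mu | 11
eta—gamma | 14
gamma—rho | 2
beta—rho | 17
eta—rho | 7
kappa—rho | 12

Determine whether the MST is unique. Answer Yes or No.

Yes

Sort edges by weight, then run Kruskal:
gamma—rho (2): add. Components now {mu} {iota} {gamma,rho} {kappa} {eta} {beta}
eta—iota (4): add. Components now {mu} {eta,iota} {gamma,rho} {kappa} {beta}
eta—rho (7): add. Components now {mu} {eta,gamma,iota,rho} {kappa} {beta}
beta—gamma (8): add. Components now {mu} {beta,eta,gamma,iota,rho} {kappa}
beta—mu (9): add. Components now {beta,eta,gamma,iota,mu,rho} {kappa}
iota—kappa (10): add. Components now {beta,eta,gamma,iota,kappa,mu,rho}
Every non-tree edge has weight strictly greater than the heaviest edge on the tree path between its endpoints, so the MST is unique.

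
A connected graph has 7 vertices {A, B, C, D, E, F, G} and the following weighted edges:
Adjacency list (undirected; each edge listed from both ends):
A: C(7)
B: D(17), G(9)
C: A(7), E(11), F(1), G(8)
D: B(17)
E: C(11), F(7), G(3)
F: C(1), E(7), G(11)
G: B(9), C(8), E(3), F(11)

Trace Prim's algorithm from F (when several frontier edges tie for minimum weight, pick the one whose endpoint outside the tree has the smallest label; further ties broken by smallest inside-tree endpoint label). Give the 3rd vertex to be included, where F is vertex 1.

Prim's algorithm from F:
Step 1: cheapest edge leaving the tree is C–F (1); add C.
Step 2: cheapest edge leaving the tree is A–C (7); add A.
Step 3: cheapest edge leaving the tree is E–F (7); add E.
Step 4: cheapest edge leaving the tree is E–G (3); add G.
Step 5: cheapest edge leaving the tree is B–G (9); add B.
Step 6: cheapest edge leaving the tree is B–D (17); add D.
Vertex order: F, C, A, E, G, B, D. The 3rd vertex is A.

A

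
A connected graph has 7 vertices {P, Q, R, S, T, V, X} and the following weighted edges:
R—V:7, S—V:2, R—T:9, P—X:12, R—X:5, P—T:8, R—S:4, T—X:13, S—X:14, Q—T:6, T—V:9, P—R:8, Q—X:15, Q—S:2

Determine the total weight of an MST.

Kruskal's algorithm — process edges by increasing weight (ties by edge label):
Q—S (2): add — endpoints in different components.
S—V (2): add — endpoints in different components.
R—S (4): add — endpoints in different components.
R—X (5): add — endpoints in different components.
Q—T (6): add — endpoints in different components.
R—V (7): skip — V and R already connected.
P—R (8): add — endpoints in different components.
MST edges: Q—S, S—V, R—S, R—X, Q—T, P—R; total weight 2+2+4+5+6+8 = 27.

27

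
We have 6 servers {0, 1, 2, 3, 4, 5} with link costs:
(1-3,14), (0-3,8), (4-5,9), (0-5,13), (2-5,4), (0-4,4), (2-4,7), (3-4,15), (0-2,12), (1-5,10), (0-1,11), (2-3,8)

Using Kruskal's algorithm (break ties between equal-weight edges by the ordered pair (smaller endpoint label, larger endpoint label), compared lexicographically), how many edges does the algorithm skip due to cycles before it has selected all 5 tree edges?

2

Sort edges by weight, then run Kruskal:
0-4 (4): add. Components now {0,4} {1} {2} {3} {5}
2-5 (4): add. Components now {0,4} {1} {2,5} {3}
2-4 (7): add. Components now {0,2,4,5} {1} {3}
0-3 (8): add. Components now {0,2,3,4,5} {1}
2-3 (8): skip — 2 and 3 already connected.
4-5 (9): skip — 4 and 5 already connected.
1-5 (10): add. Components now {0,1,2,3,4,5}
Edges rejected before the tree was complete: 2.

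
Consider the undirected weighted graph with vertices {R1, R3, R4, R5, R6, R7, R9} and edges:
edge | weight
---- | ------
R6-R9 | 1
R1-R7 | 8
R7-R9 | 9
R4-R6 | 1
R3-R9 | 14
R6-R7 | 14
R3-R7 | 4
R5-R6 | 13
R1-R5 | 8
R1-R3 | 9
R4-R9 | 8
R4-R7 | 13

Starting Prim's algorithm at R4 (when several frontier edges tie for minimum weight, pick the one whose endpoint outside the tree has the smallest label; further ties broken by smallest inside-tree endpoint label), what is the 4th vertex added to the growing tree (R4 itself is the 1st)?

R7

Grow the tree from R4 using Prim:
Step 1: cheapest edge leaving the tree is R4-R6 (1); add R6.
Step 2: cheapest edge leaving the tree is R6-R9 (1); add R9.
Step 3: cheapest edge leaving the tree is R7-R9 (9); add R7.
Step 4: cheapest edge leaving the tree is R3-R7 (4); add R3.
Step 5: cheapest edge leaving the tree is R1-R7 (8); add R1.
Step 6: cheapest edge leaving the tree is R1-R5 (8); add R5.
Vertex order: R4, R6, R9, R7, R3, R1, R5. The 4th vertex is R7.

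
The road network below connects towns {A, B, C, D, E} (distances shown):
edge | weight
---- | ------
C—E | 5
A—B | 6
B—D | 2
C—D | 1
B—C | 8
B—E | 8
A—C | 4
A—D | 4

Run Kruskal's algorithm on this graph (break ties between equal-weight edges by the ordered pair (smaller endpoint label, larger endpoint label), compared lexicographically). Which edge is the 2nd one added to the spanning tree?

B-D

Sort edges by weight, then run Kruskal:
C—D (1): add — endpoints in different components.
B—D (2): add — endpoints in different components.
A—C (4): add — endpoints in different components.
A—D (4): skip — A and D already connected.
C—E (5): add — endpoints in different components.
The 2nd edge added is B—D.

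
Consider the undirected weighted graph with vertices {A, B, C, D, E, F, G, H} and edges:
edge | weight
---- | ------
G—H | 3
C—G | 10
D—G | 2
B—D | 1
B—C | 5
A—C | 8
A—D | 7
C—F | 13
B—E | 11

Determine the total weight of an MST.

Prim, starting at E.
Step 1: cheapest edge leaving the tree is B—E (11); add B.
Step 2: cheapest edge leaving the tree is B—D (1); add D.
Step 3: cheapest edge leaving the tree is D—G (2); add G.
Step 4: cheapest edge leaving the tree is G—H (3); add H.
Step 5: cheapest edge leaving the tree is B—C (5); add C.
Step 6: cheapest edge leaving the tree is A—D (7); add A.
Step 7: cheapest edge leaving the tree is C—F (13); add F.
MST edges: B—E, B—D, D—G, G—H, B—C, A—D, C—F; total weight 11+1+2+3+5+7+13 = 42.

42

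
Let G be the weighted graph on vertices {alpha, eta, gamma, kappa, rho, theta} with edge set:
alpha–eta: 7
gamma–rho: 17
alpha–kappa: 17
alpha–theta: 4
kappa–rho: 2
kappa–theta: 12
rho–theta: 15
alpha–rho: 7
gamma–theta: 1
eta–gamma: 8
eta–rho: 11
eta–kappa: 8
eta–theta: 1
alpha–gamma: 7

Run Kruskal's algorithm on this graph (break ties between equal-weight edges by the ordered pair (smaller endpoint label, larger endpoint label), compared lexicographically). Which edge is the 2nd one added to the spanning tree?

gamma-theta

Sort edges by weight, then run Kruskal:
eta–theta (1): add — endpoints in different components.
gamma–theta (1): add — endpoints in different components.
kappa–rho (2): add — endpoints in different components.
alpha–theta (4): add — endpoints in different components.
alpha–eta (7): skip — eta and alpha already connected.
alpha–gamma (7): skip — gamma and alpha already connected.
alpha–rho (7): add — endpoints in different components.
The 2nd edge added is gamma–theta.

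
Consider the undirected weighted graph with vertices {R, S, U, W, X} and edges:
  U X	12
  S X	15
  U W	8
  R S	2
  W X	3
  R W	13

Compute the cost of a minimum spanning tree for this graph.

26

Kruskal's algorithm — process edges by increasing weight (ties by edge label):
R S (2): add — endpoints in different components.
W X (3): add — endpoints in different components.
U W (8): add — endpoints in different components.
U X (12): skip — X and U already connected.
R W (13): add — endpoints in different components.
MST edges: R S, W X, U W, R W; total weight 2+3+8+13 = 26.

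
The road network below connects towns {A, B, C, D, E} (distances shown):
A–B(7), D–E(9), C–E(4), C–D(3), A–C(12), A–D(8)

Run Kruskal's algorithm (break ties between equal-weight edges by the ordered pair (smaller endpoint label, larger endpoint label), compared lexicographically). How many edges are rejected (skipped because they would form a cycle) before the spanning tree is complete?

Kruskal's algorithm — process edges by increasing weight (ties by edge label):
C–D (3): add. Components now {A} {B} {C,D} {E}
C–E (4): add. Components now {A} {B} {C,D,E}
A–B (7): add. Components now {A,B} {C,D,E}
A–D (8): add. Components now {A,B,C,D,E}
Edges rejected before the tree was complete: 0.

0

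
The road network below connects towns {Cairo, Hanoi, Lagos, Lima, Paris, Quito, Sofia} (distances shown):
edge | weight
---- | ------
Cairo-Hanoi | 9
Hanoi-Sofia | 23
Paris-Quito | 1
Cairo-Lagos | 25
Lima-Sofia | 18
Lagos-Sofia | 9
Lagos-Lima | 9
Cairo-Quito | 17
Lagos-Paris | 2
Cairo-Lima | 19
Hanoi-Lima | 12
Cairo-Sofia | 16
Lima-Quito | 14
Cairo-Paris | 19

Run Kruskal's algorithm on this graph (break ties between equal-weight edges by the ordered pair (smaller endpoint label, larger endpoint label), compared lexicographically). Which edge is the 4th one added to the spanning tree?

Kruskal: consider edges lightest-first.
Paris-Quito (1): add. Components now {Lima} {Paris,Quito} {Sofia} {Lagos} {Hanoi} {Cairo}
Lagos-Paris (2): add. Components now {Lima} {Lagos,Paris,Quito} {Sofia} {Hanoi} {Cairo}
Cairo-Hanoi (9): add. Components now {Lima} {Lagos,Paris,Quito} {Sofia} {Cairo,Hanoi}
Lagos-Lima (9): add. Components now {Lagos,Lima,Paris,Quito} {Sofia} {Cairo,Hanoi}
Lagos-Sofia (9): add. Components now {Lagos,Lima,Paris,Quito,Sofia} {Cairo,Hanoi}
Hanoi-Lima (12): add. Components now {Cairo,Hanoi,Lagos,Lima,Paris,Quito,Sofia}
The 4th edge added is Lagos-Lima.

Lagos-Lima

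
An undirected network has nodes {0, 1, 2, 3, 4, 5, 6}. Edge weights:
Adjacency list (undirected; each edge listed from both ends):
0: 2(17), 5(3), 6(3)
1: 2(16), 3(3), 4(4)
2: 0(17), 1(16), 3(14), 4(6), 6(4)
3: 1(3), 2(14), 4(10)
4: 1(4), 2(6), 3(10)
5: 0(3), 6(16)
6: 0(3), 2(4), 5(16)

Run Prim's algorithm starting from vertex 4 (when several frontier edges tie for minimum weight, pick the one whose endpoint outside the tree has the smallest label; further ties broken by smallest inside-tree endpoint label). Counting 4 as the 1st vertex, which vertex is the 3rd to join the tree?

Prim, starting at 4.
Step 1: cheapest edge leaving the tree is 1—4 (4); add 1.
Step 2: cheapest edge leaving the tree is 1—3 (3); add 3.
Step 3: cheapest edge leaving the tree is 2—4 (6); add 2.
Step 4: cheapest edge leaving the tree is 2—6 (4); add 6.
Step 5: cheapest edge leaving the tree is 0—6 (3); add 0.
Step 6: cheapest edge leaving the tree is 0—5 (3); add 5.
Vertex order: 4, 1, 3, 2, 6, 0, 5. The 3rd vertex is 3.

3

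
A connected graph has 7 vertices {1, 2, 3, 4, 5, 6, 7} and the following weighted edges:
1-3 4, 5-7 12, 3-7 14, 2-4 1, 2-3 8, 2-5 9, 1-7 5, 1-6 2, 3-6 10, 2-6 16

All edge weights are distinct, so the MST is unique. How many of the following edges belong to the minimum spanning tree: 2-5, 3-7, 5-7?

Kruskal's algorithm — process edges by increasing weight (ties by edge label):
2-4 (1): add — endpoints in different components.
1-6 (2): add — endpoints in different components.
1-3 (4): add — endpoints in different components.
1-7 (5): add — endpoints in different components.
2-3 (8): add — endpoints in different components.
2-5 (9): add — endpoints in different components.
MST edge set: {2-4, 1-6, 1-3, 1-7, 2-3, 2-5}.
Of the listed edges, {2-5} are in the MST → 1.

1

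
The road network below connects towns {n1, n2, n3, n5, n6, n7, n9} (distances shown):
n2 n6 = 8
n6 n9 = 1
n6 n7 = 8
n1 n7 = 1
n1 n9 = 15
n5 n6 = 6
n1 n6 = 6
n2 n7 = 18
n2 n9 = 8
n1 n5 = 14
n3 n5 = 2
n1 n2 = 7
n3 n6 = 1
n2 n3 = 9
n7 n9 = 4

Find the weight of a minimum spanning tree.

16

Kruskal: consider edges lightest-first.
n1 n7 (1): add. Components now {n9} {n2} {n6} {n3} {n5} {n1,n7}
n3 n6 (1): add. Components now {n9} {n2} {n3,n6} {n5} {n1,n7}
n6 n9 (1): add. Components now {n3,n6,n9} {n2} {n5} {n1,n7}
n3 n5 (2): add. Components now {n3,n5,n6,n9} {n2} {n1,n7}
n7 n9 (4): add. Components now {n1,n3,n5,n6,n7,n9} {n2}
n1 n6 (6): skip — n6 and n1 already connected.
n5 n6 (6): skip — n6 and n5 already connected.
n1 n2 (7): add. Components now {n1,n2,n3,n5,n6,n7,n9}
MST edges: n1 n7, n3 n6, n6 n9, n3 n5, n7 n9, n1 n2; total weight 1+1+1+2+4+7 = 16.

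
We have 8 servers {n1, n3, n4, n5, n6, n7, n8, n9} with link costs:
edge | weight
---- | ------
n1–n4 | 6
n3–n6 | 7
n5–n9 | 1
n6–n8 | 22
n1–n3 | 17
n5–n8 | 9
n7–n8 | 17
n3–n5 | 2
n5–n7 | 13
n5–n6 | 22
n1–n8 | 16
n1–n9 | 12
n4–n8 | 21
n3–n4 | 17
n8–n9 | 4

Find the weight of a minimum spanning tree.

Grow the tree from n7 using Prim:
Step 1: cheapest edge leaving the tree is n5–n7 (13); add n5.
Step 2: cheapest edge leaving the tree is n5–n9 (1); add n9.
Step 3: cheapest edge leaving the tree is n3–n5 (2); add n3.
Step 4: cheapest edge leaving the tree is n8–n9 (4); add n8.
Step 5: cheapest edge leaving the tree is n3–n6 (7); add n6.
Step 6: cheapest edge leaving the tree is n1–n9 (12); add n1.
Step 7: cheapest edge leaving the tree is n1–n4 (6); add n4.
MST edges: n5–n7, n5–n9, n3–n5, n8–n9, n3–n6, n1–n9, n1–n4; total weight 13+1+2+4+7+12+6 = 45.

45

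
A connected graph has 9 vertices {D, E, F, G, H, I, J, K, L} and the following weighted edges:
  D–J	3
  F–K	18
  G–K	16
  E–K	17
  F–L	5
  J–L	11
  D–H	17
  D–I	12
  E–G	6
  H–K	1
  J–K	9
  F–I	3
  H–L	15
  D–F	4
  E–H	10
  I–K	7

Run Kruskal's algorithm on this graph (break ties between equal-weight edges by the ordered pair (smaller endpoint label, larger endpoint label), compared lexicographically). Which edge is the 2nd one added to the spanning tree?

Kruskal: consider edges lightest-first.
H–K (1): add — endpoints in different components.
D–J (3): add — endpoints in different components.
F–I (3): add — endpoints in different components.
D–F (4): add — endpoints in different components.
F–L (5): add — endpoints in different components.
E–G (6): add — endpoints in different components.
I–K (7): add — endpoints in different components.
J–K (9): skip — J and K already connected.
E–H (10): add — endpoints in different components.
The 2nd edge added is D–J.

D-J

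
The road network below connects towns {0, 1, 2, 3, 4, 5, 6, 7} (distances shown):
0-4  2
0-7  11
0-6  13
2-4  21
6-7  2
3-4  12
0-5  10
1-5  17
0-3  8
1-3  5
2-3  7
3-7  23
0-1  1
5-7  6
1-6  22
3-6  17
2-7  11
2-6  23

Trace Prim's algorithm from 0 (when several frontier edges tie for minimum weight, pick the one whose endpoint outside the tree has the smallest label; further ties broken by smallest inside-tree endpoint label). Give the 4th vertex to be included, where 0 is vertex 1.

Prim's algorithm from 0:
Step 1: cheapest edge leaving the tree is 0-1 (1); add 1.
Step 2: cheapest edge leaving the tree is 0-4 (2); add 4.
Step 3: cheapest edge leaving the tree is 1-3 (5); add 3.
Step 4: cheapest edge leaving the tree is 2-3 (7); add 2.
Step 5: cheapest edge leaving the tree is 0-5 (10); add 5.
Step 6: cheapest edge leaving the tree is 5-7 (6); add 7.
Step 7: cheapest edge leaving the tree is 6-7 (2); add 6.
Vertex order: 0, 1, 4, 3, 2, 5, 7, 6. The 4th vertex is 3.

3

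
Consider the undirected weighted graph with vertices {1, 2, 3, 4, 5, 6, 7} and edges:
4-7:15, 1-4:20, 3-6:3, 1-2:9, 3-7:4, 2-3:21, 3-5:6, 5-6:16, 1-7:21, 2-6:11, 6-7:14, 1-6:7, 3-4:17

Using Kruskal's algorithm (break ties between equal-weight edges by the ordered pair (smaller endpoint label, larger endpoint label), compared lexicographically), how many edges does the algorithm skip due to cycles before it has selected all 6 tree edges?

2

Kruskal's algorithm — process edges by increasing weight (ties by edge label):
3-6 (3): add. Components now {1} {2} {3,6} {4} {5} {7}
3-7 (4): add. Components now {1} {2} {3,6,7} {4} {5}
3-5 (6): add. Components now {1} {2} {3,5,6,7} {4}
1-6 (7): add. Components now {1,3,5,6,7} {2} {4}
1-2 (9): add. Components now {1,2,3,5,6,7} {4}
2-6 (11): skip — 2 and 6 already connected.
6-7 (14): skip — 6 and 7 already connected.
4-7 (15): add. Components now {1,2,3,4,5,6,7}
Edges rejected before the tree was complete: 2.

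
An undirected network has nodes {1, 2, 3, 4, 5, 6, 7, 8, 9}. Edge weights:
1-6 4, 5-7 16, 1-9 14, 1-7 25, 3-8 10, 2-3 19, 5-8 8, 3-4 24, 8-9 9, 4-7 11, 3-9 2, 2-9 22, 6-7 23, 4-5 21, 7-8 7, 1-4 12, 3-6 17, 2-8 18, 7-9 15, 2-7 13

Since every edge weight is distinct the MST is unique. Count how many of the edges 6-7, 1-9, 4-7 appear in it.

Sort edges by weight, then run Kruskal:
3-9 (2): add — endpoints in different components.
1-6 (4): add — endpoints in different components.
7-8 (7): add — endpoints in different components.
5-8 (8): add — endpoints in different components.
8-9 (9): add — endpoints in different components.
3-8 (10): skip — 3 and 8 already connected.
4-7 (11): add — endpoints in different components.
1-4 (12): add — endpoints in different components.
2-7 (13): add — endpoints in different components.
MST edge set: {3-9, 1-6, 7-8, 5-8, 8-9, 4-7, 1-4, 2-7}.
Of the listed edges, {4-7} are in the MST → 1.

1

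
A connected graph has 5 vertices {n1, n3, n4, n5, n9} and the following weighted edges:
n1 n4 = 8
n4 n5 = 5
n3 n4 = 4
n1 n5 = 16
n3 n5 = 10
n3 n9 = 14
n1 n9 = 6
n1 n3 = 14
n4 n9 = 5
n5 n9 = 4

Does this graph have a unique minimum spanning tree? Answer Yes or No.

No

Sort edges by weight, then run Kruskal:
n3 n4 (4): add — endpoints in different components.
n5 n9 (4): add — endpoints in different components.
n4 n5 (5): add — endpoints in different components.
n4 n9 (5): skip — n9 and n4 already connected.
n1 n9 (6): add — endpoints in different components.
Non-tree edge n4 n9 has weight 5, equal to the heaviest edge on its tree cycle — swapping gives another MST of the same weight. Not unique.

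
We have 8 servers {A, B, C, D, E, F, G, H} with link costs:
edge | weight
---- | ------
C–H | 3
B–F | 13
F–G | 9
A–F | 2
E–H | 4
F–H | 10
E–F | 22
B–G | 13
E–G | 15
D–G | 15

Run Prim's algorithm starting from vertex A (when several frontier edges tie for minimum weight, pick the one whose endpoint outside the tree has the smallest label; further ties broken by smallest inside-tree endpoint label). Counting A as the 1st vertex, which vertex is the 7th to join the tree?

Prim's algorithm from A:
Step 1: cheapest edge leaving the tree is A–F (2); add F.
Step 2: cheapest edge leaving the tree is F–G (9); add G.
Step 3: cheapest edge leaving the tree is F–H (10); add H.
Step 4: cheapest edge leaving the tree is C–H (3); add C.
Step 5: cheapest edge leaving the tree is E–H (4); add E.
Step 6: cheapest edge leaving the tree is B–F (13); add B.
Step 7: cheapest edge leaving the tree is D–G (15); add D.
Vertex order: A, F, G, H, C, E, B, D. The 7th vertex is B.

B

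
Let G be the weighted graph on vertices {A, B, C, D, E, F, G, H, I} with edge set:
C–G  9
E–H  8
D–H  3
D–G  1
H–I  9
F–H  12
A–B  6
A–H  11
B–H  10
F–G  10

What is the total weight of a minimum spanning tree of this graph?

Grow the tree from C using Prim:
Step 1: cheapest edge leaving the tree is C–G (9); add G.
Step 2: cheapest edge leaving the tree is D–G (1); add D.
Step 3: cheapest edge leaving the tree is D–H (3); add H.
Step 4: cheapest edge leaving the tree is E–H (8); add E.
Step 5: cheapest edge leaving the tree is H–I (9); add I.
Step 6: cheapest edge leaving the tree is B–H (10); add B.
Step 7: cheapest edge leaving the tree is A–B (6); add A.
Step 8: cheapest edge leaving the tree is F–G (10); add F.
MST edges: C–G, D–G, D–H, E–H, H–I, B–H, A–B, F–G; total weight 9+1+3+8+9+10+6+10 = 56.

56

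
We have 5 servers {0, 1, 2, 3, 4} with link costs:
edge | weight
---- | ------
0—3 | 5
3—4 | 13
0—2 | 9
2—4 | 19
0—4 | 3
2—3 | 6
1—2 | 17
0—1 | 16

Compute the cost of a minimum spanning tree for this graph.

30

Prim, starting at 3.
Step 1: cheapest edge leaving the tree is 0—3 (5); add 0.
Step 2: cheapest edge leaving the tree is 0—4 (3); add 4.
Step 3: cheapest edge leaving the tree is 2—3 (6); add 2.
Step 4: cheapest edge leaving the tree is 0—1 (16); add 1.
MST edges: 0—3, 0—4, 2—3, 0—1; total weight 5+3+6+16 = 30.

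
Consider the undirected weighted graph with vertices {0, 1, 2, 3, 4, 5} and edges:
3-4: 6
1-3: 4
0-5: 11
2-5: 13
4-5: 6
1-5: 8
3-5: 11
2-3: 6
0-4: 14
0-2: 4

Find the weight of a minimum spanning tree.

Kruskal's algorithm — process edges by increasing weight (ties by edge label):
0-2 (4): add. Components now {0,2} {1} {3} {4} {5}
1-3 (4): add. Components now {0,2} {1,3} {4} {5}
2-3 (6): add. Components now {0,1,2,3} {4} {5}
3-4 (6): add. Components now {0,1,2,3,4} {5}
4-5 (6): add. Components now {0,1,2,3,4,5}
MST edges: 0-2, 1-3, 2-3, 3-4, 4-5; total weight 4+4+6+6+6 = 26.

26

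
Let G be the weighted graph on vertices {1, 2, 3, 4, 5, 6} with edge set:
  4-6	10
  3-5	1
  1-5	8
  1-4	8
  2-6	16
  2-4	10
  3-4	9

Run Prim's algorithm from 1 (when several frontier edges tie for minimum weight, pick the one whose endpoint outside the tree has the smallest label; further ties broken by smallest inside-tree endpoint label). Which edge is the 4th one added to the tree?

Prim, starting at 1.
Step 1: frontier [1-4 8, 1-5 8] → take 1-4 (8); add 4.
Step 2: frontier [1-5 8, 3-4 9, 2-4 10, 4-6 10] → take 1-5 (8); add 5.
Step 3: frontier [3-4 9, 2-4 10, 4-6 10, 3-5 1] → take 3-5 (1); add 3.
Step 4: frontier [2-4 10, 4-6 10] → take 2-4 (10); add 2.
Step 5: frontier [2-6 16, 4-6 10] → take 4-6 (10); add 6.
The 4th edge added is 2-4.

2-4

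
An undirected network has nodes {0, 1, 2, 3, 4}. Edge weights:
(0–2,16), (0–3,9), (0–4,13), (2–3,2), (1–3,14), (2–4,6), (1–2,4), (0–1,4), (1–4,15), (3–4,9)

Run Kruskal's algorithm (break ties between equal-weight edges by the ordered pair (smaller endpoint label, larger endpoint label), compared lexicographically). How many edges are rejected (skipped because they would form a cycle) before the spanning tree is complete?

Kruskal: consider edges lightest-first.
2–3 (2): add. Components now {0} {1} {2,3} {4}
0–1 (4): add. Components now {0,1} {2,3} {4}
1–2 (4): add. Components now {0,1,2,3} {4}
2–4 (6): add. Components now {0,1,2,3,4}
Edges rejected before the tree was complete: 0.

0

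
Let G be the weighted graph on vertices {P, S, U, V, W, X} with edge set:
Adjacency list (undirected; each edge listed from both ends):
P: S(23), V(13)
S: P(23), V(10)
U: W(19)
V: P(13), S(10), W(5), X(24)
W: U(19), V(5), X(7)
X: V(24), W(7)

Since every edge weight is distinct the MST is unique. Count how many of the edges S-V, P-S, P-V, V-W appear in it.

3

Kruskal: consider edges lightest-first.
V-W (5): add. Components now {V,W} {X} {S} {U} {P}
W-X (7): add. Components now {V,W,X} {S} {U} {P}
S-V (10): add. Components now {S,V,W,X} {U} {P}
P-V (13): add. Components now {P,S,V,W,X} {U}
U-W (19): add. Components now {P,S,U,V,W,X}
MST edge set: {V-W, W-X, S-V, P-V, U-W}.
Of the listed edges, {S-V, P-V, V-W} are in the MST → 3.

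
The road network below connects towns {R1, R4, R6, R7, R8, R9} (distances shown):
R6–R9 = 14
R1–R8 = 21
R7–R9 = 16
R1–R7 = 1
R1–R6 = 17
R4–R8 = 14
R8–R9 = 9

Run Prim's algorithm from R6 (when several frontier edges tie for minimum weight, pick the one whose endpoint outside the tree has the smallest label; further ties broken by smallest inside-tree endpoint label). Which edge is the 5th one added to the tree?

Prim's algorithm from R6:
Step 1: frontier [R6–R9 14, R1–R6 17] → take R6–R9 (14); add R9.
Step 2: frontier [R1–R6 17, R8–R9 9, R7–R9 16] → take R8–R9 (9); add R8.
Step 3: frontier [R1–R6 17, R4–R8 14, R1–R8 21, R7–R9 16] → take R4–R8 (14); add R4.
Step 4: frontier [R1–R6 17, R1–R8 21, R7–R9 16] → take R7–R9 (16); add R7.
Step 5: frontier [R1–R6 17, R1–R7 1, R1–R8 21] → take R1–R7 (1); add R1.
The 5th edge added is R1–R7.

R1-R7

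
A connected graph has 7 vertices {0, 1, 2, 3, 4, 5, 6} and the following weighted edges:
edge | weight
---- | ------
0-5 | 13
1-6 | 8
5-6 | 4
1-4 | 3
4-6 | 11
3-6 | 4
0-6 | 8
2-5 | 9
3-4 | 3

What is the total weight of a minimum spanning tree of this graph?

Kruskal's algorithm — process edges by increasing weight (ties by edge label):
1-4 (3): add. Components now {0} {1,4} {2} {3} {5} {6}
3-4 (3): add. Components now {0} {1,3,4} {2} {5} {6}
3-6 (4): add. Components now {0} {1,3,4,6} {2} {5}
5-6 (4): add. Components now {0} {1,3,4,5,6} {2}
0-6 (8): add. Components now {0,1,3,4,5,6} {2}
1-6 (8): skip — 1 and 6 already connected.
2-5 (9): add. Components now {0,1,2,3,4,5,6}
MST edges: 1-4, 3-4, 3-6, 5-6, 0-6, 2-5; total weight 3+3+4+4+8+9 = 31.

31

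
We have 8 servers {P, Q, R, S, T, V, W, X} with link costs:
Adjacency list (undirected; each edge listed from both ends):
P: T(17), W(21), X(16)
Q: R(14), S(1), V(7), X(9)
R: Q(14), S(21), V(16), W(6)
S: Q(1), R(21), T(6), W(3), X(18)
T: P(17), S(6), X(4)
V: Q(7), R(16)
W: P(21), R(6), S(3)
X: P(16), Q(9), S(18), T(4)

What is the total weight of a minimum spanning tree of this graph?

43

Grow the tree from Q using Prim:
Step 1: frontier [Q-S 1, Q-V 7, Q-X 9, Q-R 14] → take Q-S (1); add S.
Step 2: frontier [Q-V 7, Q-X 9, Q-R 14, S-W 3, S-T 6, S-X 18, R-S 21] → take S-W (3); add W.
Step 3: frontier [Q-V 7, Q-X 9, Q-R 14, S-T 6, S-X 18, R-S 21, R-W 6, P-W 21] → take R-W (6); add R.
Step 4: frontier [Q-V 7, Q-X 9, R-V 16, S-T 6, S-X 18, P-W 21] → take S-T (6); add T.
Step 5: frontier [Q-V 7, Q-X 9, R-V 16, S-X 18, T-X 4, P-T 17, P-W 21] → take T-X (4); add X.
Step 6: frontier [Q-V 7, R-V 16, P-T 17, P-W 21, P-X 16] → take Q-V (7); add V.
Step 7: frontier [P-T 17, P-W 21, P-X 16] → take P-X (16); add P.
MST edges: Q-S, S-W, R-W, S-T, T-X, Q-V, P-X; total weight 1+3+6+6+4+7+16 = 43.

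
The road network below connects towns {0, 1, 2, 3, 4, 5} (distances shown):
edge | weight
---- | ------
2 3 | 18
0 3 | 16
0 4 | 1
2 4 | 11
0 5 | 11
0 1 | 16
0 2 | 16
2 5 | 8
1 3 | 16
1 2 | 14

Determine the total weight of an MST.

50

Prim's algorithm from 0:
Step 1: cheapest edge leaving the tree is 0 4 (1); add 4.
Step 2: cheapest edge leaving the tree is 2 4 (11); add 2.
Step 3: cheapest edge leaving the tree is 2 5 (8); add 5.
Step 4: cheapest edge leaving the tree is 1 2 (14); add 1.
Step 5: cheapest edge leaving the tree is 0 3 (16); add 3.
MST edges: 0 4, 2 4, 2 5, 1 2, 0 3; total weight 1+11+8+14+16 = 50.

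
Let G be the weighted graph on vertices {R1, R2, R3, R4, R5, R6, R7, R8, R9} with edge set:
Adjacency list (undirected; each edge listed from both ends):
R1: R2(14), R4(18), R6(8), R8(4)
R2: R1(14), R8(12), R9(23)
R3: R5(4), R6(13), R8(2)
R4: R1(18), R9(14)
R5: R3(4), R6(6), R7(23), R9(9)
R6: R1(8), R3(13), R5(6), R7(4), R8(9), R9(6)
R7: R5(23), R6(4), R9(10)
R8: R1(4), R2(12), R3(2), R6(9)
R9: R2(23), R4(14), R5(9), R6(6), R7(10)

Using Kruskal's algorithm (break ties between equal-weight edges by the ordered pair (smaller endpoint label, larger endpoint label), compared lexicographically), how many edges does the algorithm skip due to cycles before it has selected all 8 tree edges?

6

Kruskal: consider edges lightest-first.
R3—R8 (2): add — endpoints in different components.
R1—R8 (4): add — endpoints in different components.
R3—R5 (4): add — endpoints in different components.
R6—R7 (4): add — endpoints in different components.
R5—R6 (6): add — endpoints in different components.
R6—R9 (6): add — endpoints in different components.
R1—R6 (8): skip — R6 and R1 already connected.
R5—R9 (9): skip — R9 and R5 already connected.
R6—R8 (9): skip — R6 and R8 already connected.
R7—R9 (10): skip — R9 and R7 already connected.
R2—R8 (12): add — endpoints in different components.
R3—R6 (13): skip — R6 and R3 already connected.
R1—R2 (14): skip — R2 and R1 already connected.
R4—R9 (14): add — endpoints in different components.
Edges rejected before the tree was complete: 6.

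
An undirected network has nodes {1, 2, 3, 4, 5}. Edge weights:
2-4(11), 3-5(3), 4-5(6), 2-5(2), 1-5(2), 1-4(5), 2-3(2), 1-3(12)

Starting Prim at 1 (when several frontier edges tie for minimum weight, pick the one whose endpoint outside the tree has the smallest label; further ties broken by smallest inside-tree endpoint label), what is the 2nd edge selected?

Prim, starting at 1.
Step 1: frontier [1-5 2, 1-4 5, 1-3 12] → take 1-5 (2); add 5.
Step 2: frontier [1-4 5, 1-3 12, 2-5 2, 3-5 3, 4-5 6] → take 2-5 (2); add 2.
Step 3: frontier [1-4 5, 1-3 12, 2-3 2, 2-4 11, 3-5 3, 4-5 6] → take 2-3 (2); add 3.
Step 4: frontier [1-4 5, 2-4 11, 4-5 6] → take 1-4 (5); add 4.
The 2nd edge added is 2-5.

2-5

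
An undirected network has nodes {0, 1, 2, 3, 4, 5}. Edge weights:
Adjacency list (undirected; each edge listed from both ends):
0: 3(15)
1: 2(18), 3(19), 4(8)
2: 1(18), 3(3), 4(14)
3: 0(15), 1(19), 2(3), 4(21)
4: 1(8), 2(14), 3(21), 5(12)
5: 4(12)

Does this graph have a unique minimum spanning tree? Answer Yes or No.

Sort edges by weight, then run Kruskal:
2—3 (3): add. Components now {0} {1} {2,3} {4} {5}
1—4 (8): add. Components now {0} {1,4} {2,3} {5}
4—5 (12): add. Components now {0} {1,4,5} {2,3}
2—4 (14): add. Components now {0} {1,2,3,4,5}
0—3 (15): add. Components now {0,1,2,3,4,5}
Every non-tree edge has weight strictly greater than the heaviest edge on the tree path between its endpoints, so the MST is unique.

Yes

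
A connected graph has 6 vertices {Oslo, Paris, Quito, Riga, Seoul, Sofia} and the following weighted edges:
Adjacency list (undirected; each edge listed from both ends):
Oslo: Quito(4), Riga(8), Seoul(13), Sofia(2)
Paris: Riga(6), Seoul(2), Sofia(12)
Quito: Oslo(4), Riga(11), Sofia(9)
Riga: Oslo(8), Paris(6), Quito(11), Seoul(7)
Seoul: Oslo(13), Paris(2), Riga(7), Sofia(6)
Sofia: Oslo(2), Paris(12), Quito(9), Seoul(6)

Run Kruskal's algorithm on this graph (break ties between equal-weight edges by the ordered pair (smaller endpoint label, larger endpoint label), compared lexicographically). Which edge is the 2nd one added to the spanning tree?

Paris-Seoul

Sort edges by weight, then run Kruskal:
Oslo-Sofia (2): add — endpoints in different components.
Paris-Seoul (2): add — endpoints in different components.
Oslo-Quito (4): add — endpoints in different components.
Paris-Riga (6): add — endpoints in different components.
Seoul-Sofia (6): add — endpoints in different components.
The 2nd edge added is Paris-Seoul.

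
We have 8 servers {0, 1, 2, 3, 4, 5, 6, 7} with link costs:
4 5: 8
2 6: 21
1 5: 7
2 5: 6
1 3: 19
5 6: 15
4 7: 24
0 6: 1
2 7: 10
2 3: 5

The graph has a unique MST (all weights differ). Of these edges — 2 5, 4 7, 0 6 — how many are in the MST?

Kruskal's algorithm — process edges by increasing weight (ties by edge label):
0 6 (1): add — endpoints in different components.
2 3 (5): add — endpoints in different components.
2 5 (6): add — endpoints in different components.
1 5 (7): add — endpoints in different components.
4 5 (8): add — endpoints in different components.
2 7 (10): add — endpoints in different components.
5 6 (15): add — endpoints in different components.
MST edge set: {0 6, 2 3, 2 5, 1 5, 4 5, 2 7, 5 6}.
Of the listed edges, {2 5, 0 6} are in the MST → 2.

2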